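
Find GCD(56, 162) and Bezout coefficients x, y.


Tabular extended Euclidean (each row: r = 56*s + 162*t):
r=56, s=1, t=0
r=162, s=0, t=1
q=0: r=56, s=1, t=0   [56*(1) + 162*(0) = 56]
q=2: r=50, s=-2, t=1   [56*(-2) + 162*(1) = 50]
q=1: r=6, s=3, t=-1   [56*(3) + 162*(-1) = 6]
q=8: r=2, s=-26, t=9   [56*(-26) + 162*(9) = 2]
q=3: r=0, s=81, t=-28   [56*(81) + 162*(-28) = 0]
GCD = 2; from the row with r=2: x=-26, y=9
Check: 56*(-26) + 162*(9) = -1456 + 1458 = 2

GCD = 2, x = -26, y = 9


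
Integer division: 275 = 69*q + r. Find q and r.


275 = 69 * 3 + 68
Check: 207 + 68 = 275

q = 3, r = 68


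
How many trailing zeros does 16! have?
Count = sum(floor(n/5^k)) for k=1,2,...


floor(16/5) = 3
Total = 3

3 trailing zeros


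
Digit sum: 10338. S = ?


1 + 0 + 3 + 3 + 8 = 15


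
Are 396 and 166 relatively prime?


Euclidean algorithm:
396 = 2 * 166 + 64
166 = 2 * 64 + 38
64 = 1 * 38 + 26
38 = 1 * 26 + 12
26 = 2 * 12 + 2
12 = 6 * 2 + 0
GCD(396, 166) = 2

No, not coprime (GCD = 2)


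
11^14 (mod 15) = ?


11^1 mod 15 = 11
11^2 mod 15 = 1
11^3 mod 15 = 11
11^4 mod 15 = 1
11^5 mod 15 = 11
11^6 mod 15 = 1
11^7 mod 15 = 11
11^8 mod 15 = 1
11^9 mod 15 = 11
11^10 mod 15 = 1
11^11 mod 15 = 11
11^12 mod 15 = 1
11^13 mod 15 = 11
11^14 mod 15 = 1


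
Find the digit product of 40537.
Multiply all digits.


4 × 0 × 5 × 3 × 7 = 0


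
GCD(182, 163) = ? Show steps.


182 = 1 * 163 + 19
163 = 8 * 19 + 11
19 = 1 * 11 + 8
11 = 1 * 8 + 3
8 = 2 * 3 + 2
3 = 1 * 2 + 1
2 = 2 * 1 + 0
GCD = 1


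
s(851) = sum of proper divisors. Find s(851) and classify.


Proper divisors: 1, 23, 37
Sum = 1 + 23 + 37 = 61
61 < 851 → deficient

s(851) = 61 (deficient)


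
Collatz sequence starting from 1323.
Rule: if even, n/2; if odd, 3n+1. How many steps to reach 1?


1323 → 3970 → 1985 → 5956 → 2978 → 1489 → 4468 → 2234 → 1117 → 3352 → 1676 → 838 → 419 → 1258 → 629 → 1888 → 944 → 472 → 236 → 118 → 59 → 178 → 89 → 268 → 134 → 67 → 202 → 101 → 304 → 152 → 76 → 38 → 19 → 58 → 29 → 88 → 44 → 22 → 11 → 34 → 17 → 52 → 26 → 13 → 40 → 20 → 10 → 5 → 16 → 8 → 4 → 2 → 1
Total steps = 52

52 steps


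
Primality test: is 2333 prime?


Check divisors up to sqrt(2333) = 48.3011
No divisors found.
2333 is prime.

Yes, 2333 is prime


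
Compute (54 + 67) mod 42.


54 + 67 = 121
121 mod 42 = 37


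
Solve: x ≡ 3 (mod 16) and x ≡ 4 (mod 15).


M = 16*15 = 240
M1 = M/16 = 15, M2 = M/15 = 16
M1^(-1) mod 16 = 15, M2^(-1) mod 15 = 1
x = 3*15*15 + 4*16*1 = 739
739 mod 240 = 19
Check: 19 mod 16 = 3 ✓, 19 mod 15 = 4 ✓

x ≡ 19 (mod 240)


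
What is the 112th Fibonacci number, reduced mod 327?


F(k) mod 327 for k=1..112:
1, 1, 2, 3, 5, 8, 13, 21, 34, 55, 89, 144, 233, 50, 283, 6, 289, 295, 257, 225, 155, 53, 208, 261, 142, 76, 218, 294, 185, 152, 10, 162, 172, 7, 179, 186, 38, 224, 262, 159, 94, 253, 20, 273, 293, 239, 205, 117, 322, 112, 107, 219, 326, 218, 217, 108, 325, 106, 104, 210, 314, 197, 184, 54, 238, 292, 203, 168, 44, 212, 256, 141, 70, 211, 281, 165, 119, 284, 76, 33, 109, 142, 251, 66, 317, 56, 46, 102, 148, 250, 71, 321, 65, 59, 124, 183, 307, 163, 143, 306, 122, 101, 223, 324, 220, 217, 110, 0, 110, 110, 220, 3
F(112) mod 327 = 3


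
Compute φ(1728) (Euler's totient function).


1728 = 2^6 × 3^3
Prime factors: 2, 3
φ(1728) = 1728 × (1-1/2) × (1-1/3)
= 1728 × 1/2 × 2/3 = 576

φ(1728) = 576


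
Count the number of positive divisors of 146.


146 = 2^1 × 73^1
d(146) = (1+1) × (1+1) = 4

4 divisors


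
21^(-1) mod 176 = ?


Use the extended Euclidean algorithm on (176, 21); each row r = 176*s + 21*t:
r=176, s=1, t=0
r=21, s=0, t=1
q=8: r=8, s=1, t=-8   [176*(1) + 21*(-8) = 8]
q=2: r=5, s=-2, t=17   [176*(-2) + 21*(17) = 5]
q=1: r=3, s=3, t=-25   [176*(3) + 21*(-25) = 3]
q=1: r=2, s=-5, t=42   [176*(-5) + 21*(42) = 2]
q=1: r=1, s=8, t=-67   [176*(8) + 21*(-67) = 1]
q=2: r=0, s=-21, t=176   [176*(-21) + 21*(176) = 0]
GCD = 1 with t = -67, so 21*(-67) ≡ 1 (mod 176)
Inverse = -67 mod 176 = 109
Check: 21 * 109 = 2289 ≡ 1 (mod 176)

21^(-1) ≡ 109 (mod 176)


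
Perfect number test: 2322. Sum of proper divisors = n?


Proper divisors of 2322: 1, 2, 3, 6, 9, 18, 27, 43, 54, 86, 129, 258, 387, 774, 1161
Sum = 1 + 2 + 3 + 6 + 9 + 18 + 27 + 43 + 54 + 86 + 129 + 258 + 387 + 774 + 1161 = 2958

No, 2322 is not perfect (2958 ≠ 2322)


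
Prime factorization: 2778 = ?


2778 / 2 = 1389
1389 / 3 = 463
463 / 463 = 1
2778 = 2 × 3 × 463


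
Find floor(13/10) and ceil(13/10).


13/10 = 1.3000
floor = 1
ceil = 2

floor = 1, ceil = 2


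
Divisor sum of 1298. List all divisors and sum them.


Divisors of 1298: 1, 2, 11, 22, 59, 118, 649, 1298
Sum = 1 + 2 + 11 + 22 + 59 + 118 + 649 + 1298 = 2160

σ(1298) = 2160


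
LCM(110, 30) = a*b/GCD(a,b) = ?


GCD(110, 30) = 10
LCM = 110*30/10 = 3300/10 = 330

LCM = 330


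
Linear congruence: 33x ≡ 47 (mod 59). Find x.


GCD(33, 59) = 1, unique solution
a^(-1) mod 59 = 34
x = 34 * 47 mod 59 = 5

x ≡ 5 (mod 59)


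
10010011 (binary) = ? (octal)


10010011 (base 2) = 147 (decimal)
147 (decimal) = 223 (base 8)


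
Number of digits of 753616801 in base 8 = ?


753616801 in base 8 = 5472643641
Number of digits = 10

10 digits (base 8)


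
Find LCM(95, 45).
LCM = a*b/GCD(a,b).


GCD(95, 45) = 5
LCM = 95*45/5 = 4275/5 = 855

LCM = 855


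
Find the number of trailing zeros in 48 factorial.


floor(48/5) = 9
floor(48/25) = 1
Total = 10

10 trailing zeros


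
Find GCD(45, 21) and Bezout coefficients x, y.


Tabular extended Euclidean (each row: r = 45*s + 21*t):
r=45, s=1, t=0
r=21, s=0, t=1
q=2: r=3, s=1, t=-2   [45*(1) + 21*(-2) = 3]
q=7: r=0, s=-7, t=15   [45*(-7) + 21*(15) = 0]
GCD = 3; from the row with r=3: x=1, y=-2
Check: 45*(1) + 21*(-2) = 45 - 42 = 3

GCD = 3, x = 1, y = -2


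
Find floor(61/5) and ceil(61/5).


61/5 = 12.2000
floor = 12
ceil = 13

floor = 12, ceil = 13


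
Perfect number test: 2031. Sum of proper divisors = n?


Proper divisors of 2031: 1, 3, 677
Sum = 1 + 3 + 677 = 681

No, 2031 is not perfect (681 ≠ 2031)


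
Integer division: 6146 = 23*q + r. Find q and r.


6146 = 23 * 267 + 5
Check: 6141 + 5 = 6146

q = 267, r = 5


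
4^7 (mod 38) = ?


4^1 mod 38 = 4
4^2 mod 38 = 16
4^3 mod 38 = 26
4^4 mod 38 = 28
4^5 mod 38 = 36
4^6 mod 38 = 30
4^7 mod 38 = 6


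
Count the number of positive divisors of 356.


356 = 2^2 × 89^1
d(356) = (2+1) × (1+1) = 6

6 divisors


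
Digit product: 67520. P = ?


6 × 7 × 5 × 2 × 0 = 0


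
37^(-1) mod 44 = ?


Use the extended Euclidean algorithm on (44, 37); each row r = 44*s + 37*t:
r=44, s=1, t=0
r=37, s=0, t=1
q=1: r=7, s=1, t=-1   [44*(1) + 37*(-1) = 7]
q=5: r=2, s=-5, t=6   [44*(-5) + 37*(6) = 2]
q=3: r=1, s=16, t=-19   [44*(16) + 37*(-19) = 1]
q=2: r=0, s=-37, t=44   [44*(-37) + 37*(44) = 0]
GCD = 1 with t = -19, so 37*(-19) ≡ 1 (mod 44)
Inverse = -19 mod 44 = 25
Check: 37 * 25 = 925 ≡ 1 (mod 44)

37^(-1) ≡ 25 (mod 44)


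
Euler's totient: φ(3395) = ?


3395 = 5 × 7 × 97
Prime factors: 5, 7, 97
φ(3395) = 3395 × (1-1/5) × (1-1/7) × (1-1/97)
= 3395 × 4/5 × 6/7 × 96/97 = 2304

φ(3395) = 2304


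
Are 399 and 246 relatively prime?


Euclidean algorithm:
399 = 1 * 246 + 153
246 = 1 * 153 + 93
153 = 1 * 93 + 60
93 = 1 * 60 + 33
60 = 1 * 33 + 27
33 = 1 * 27 + 6
27 = 4 * 6 + 3
6 = 2 * 3 + 0
GCD(399, 246) = 3

No, not coprime (GCD = 3)


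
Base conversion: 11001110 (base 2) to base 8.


11001110 (base 2) = 206 (decimal)
206 (decimal) = 316 (base 8)


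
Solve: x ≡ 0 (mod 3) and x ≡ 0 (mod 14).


M = 3*14 = 42
M1 = M/3 = 14, M2 = M/14 = 3
M1^(-1) mod 3 = 2, M2^(-1) mod 14 = 5
x = 0*14*2 + 0*3*5 = 0
0 mod 42 = 0
Check: 0 mod 3 = 0 ✓, 0 mod 14 = 0 ✓

x ≡ 0 (mod 42)


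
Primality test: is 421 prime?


Check divisors up to sqrt(421) = 20.5183
No divisors found.
421 is prime.

Yes, 421 is prime


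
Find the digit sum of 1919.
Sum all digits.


1 + 9 + 1 + 9 = 20


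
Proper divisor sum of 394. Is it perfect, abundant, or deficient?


Proper divisors: 1, 2, 197
Sum = 1 + 2 + 197 = 200
200 < 394 → deficient

s(394) = 200 (deficient)


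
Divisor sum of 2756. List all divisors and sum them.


Divisors of 2756: 1, 2, 4, 13, 26, 52, 53, 106, 212, 689, 1378, 2756
Sum = 1 + 2 + 4 + 13 + 26 + 52 + 53 + 106 + 212 + 689 + 1378 + 2756 = 5292

σ(2756) = 5292


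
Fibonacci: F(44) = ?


Sequence: 1, 1, 2, 3, 5, 8, 13, 21, 34, 55, 89, 144, 233, 377, 610, 987, 1597, 2584, 4181, 6765, 10946, 17711, 28657, 46368, 75025, 121393, 196418, 317811, 514229, 832040, 1346269, 2178309, 3524578, 5702887, 9227465, 14930352, 24157817, 39088169, 63245986, 102334155, 165580141, 267914296, 433494437, 701408733
F(44) = 701408733


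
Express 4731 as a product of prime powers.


4731 / 3 = 1577
1577 / 19 = 83
83 / 83 = 1
4731 = 3 × 19 × 83


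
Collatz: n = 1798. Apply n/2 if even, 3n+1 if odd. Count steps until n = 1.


1798 → 899 → 2698 → 1349 → 4048 → 2024 → 1012 → 506 → 253 → 760 → 380 → 190 → 95 → 286 → 143 → 430 → 215 → 646 → 323 → 970 → 485 → 1456 → 728 → 364 → 182 → 91 → 274 → 137 → 412 → 206 → 103 → 310 → 155 → 466 → 233 → 700 → 350 → 175 → 526 → 263 → 790 → 395 → 1186 → 593 → 1780 → 890 → 445 → 1336 → 668 → 334 → 167 → 502 → 251 → 754 → 377 → 1132 → 566 → 283 → 850 → 425 → 1276 → 638 → 319 → 958 → 479 → 1438 → 719 → 2158 → 1079 → 3238 → 1619 → 4858 → 2429 → 7288 → 3644 → 1822 → 911 → 2734 → 1367 → 4102 → 2051 → 6154 → 3077 → 9232 → 4616 → 2308 → 1154 → 577 → 1732 → 866 → 433 → 1300 → 650 → 325 → 976 → 488 → 244 → 122 → 61 → 184 → 92 → 46 → 23 → 70 → 35 → 106 → 53 → 160 → 80 → 40 → 20 → 10 → 5 → 16 → 8 → 4 → 2 → 1
Total steps = 117

117 steps


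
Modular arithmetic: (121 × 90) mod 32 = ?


121 × 90 = 10890
10890 mod 32 = 10


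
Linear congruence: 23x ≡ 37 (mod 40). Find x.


GCD(23, 40) = 1, unique solution
a^(-1) mod 40 = 7
x = 7 * 37 mod 40 = 19

x ≡ 19 (mod 40)


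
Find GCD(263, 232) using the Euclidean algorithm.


263 = 1 * 232 + 31
232 = 7 * 31 + 15
31 = 2 * 15 + 1
15 = 15 * 1 + 0
GCD = 1


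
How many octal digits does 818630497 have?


818630497 in base 8 = 6062647541
Number of digits = 10

10 digits (base 8)


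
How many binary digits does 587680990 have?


587680990 in base 2 = 100011000001110100110011011110
Number of digits = 30

30 digits (base 2)


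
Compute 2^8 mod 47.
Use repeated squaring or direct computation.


2^1 mod 47 = 2
2^2 mod 47 = 4
2^3 mod 47 = 8
2^4 mod 47 = 16
2^5 mod 47 = 32
2^6 mod 47 = 17
2^7 mod 47 = 34
2^8 mod 47 = 21


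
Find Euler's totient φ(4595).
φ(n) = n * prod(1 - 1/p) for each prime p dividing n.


4595 = 5 × 919
Prime factors: 5, 919
φ(4595) = 4595 × (1-1/5) × (1-1/919)
= 4595 × 4/5 × 918/919 = 3672

φ(4595) = 3672


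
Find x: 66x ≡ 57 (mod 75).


GCD(66, 75) = 3 divides 57
Divide: 22x ≡ 19 (mod 25)
x ≡ 2 (mod 25)


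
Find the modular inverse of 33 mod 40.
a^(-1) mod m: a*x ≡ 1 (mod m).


Use the extended Euclidean algorithm on (40, 33); each row r = 40*s + 33*t:
r=40, s=1, t=0
r=33, s=0, t=1
q=1: r=7, s=1, t=-1   [40*(1) + 33*(-1) = 7]
q=4: r=5, s=-4, t=5   [40*(-4) + 33*(5) = 5]
q=1: r=2, s=5, t=-6   [40*(5) + 33*(-6) = 2]
q=2: r=1, s=-14, t=17   [40*(-14) + 33*(17) = 1]
q=2: r=0, s=33, t=-40   [40*(33) + 33*(-40) = 0]
GCD = 1 with t = 17, so 33*(17) ≡ 1 (mod 40)
Inverse = 17 mod 40 = 17
Check: 33 * 17 = 561 ≡ 1 (mod 40)

33^(-1) ≡ 17 (mod 40)


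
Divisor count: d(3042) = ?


3042 = 2^1 × 3^2 × 13^2
d(3042) = (1+1) × (2+1) × (2+1) = 18

18 divisors


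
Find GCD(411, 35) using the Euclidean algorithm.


411 = 11 * 35 + 26
35 = 1 * 26 + 9
26 = 2 * 9 + 8
9 = 1 * 8 + 1
8 = 8 * 1 + 0
GCD = 1


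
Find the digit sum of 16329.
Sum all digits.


1 + 6 + 3 + 2 + 9 = 21


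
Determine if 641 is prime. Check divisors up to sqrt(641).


Check divisors up to sqrt(641) = 25.3180
No divisors found.
641 is prime.

Yes, 641 is prime


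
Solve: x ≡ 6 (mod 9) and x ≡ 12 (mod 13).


M = 9*13 = 117
M1 = M/9 = 13, M2 = M/13 = 9
M1^(-1) mod 9 = 7, M2^(-1) mod 13 = 3
x = 6*13*7 + 12*9*3 = 870
870 mod 117 = 51
Check: 51 mod 9 = 6 ✓, 51 mod 13 = 12 ✓

x ≡ 51 (mod 117)


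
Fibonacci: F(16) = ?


Sequence: 1, 1, 2, 3, 5, 8, 13, 21, 34, 55, 89, 144, 233, 377, 610, 987
F(16) = 987


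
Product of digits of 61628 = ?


6 × 1 × 6 × 2 × 8 = 576


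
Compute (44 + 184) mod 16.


44 + 184 = 228
228 mod 16 = 4


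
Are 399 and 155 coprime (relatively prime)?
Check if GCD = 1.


Euclidean algorithm:
399 = 2 * 155 + 89
155 = 1 * 89 + 66
89 = 1 * 66 + 23
66 = 2 * 23 + 20
23 = 1 * 20 + 3
20 = 6 * 3 + 2
3 = 1 * 2 + 1
2 = 2 * 1 + 0
GCD(399, 155) = 1

Yes, coprime (GCD = 1)


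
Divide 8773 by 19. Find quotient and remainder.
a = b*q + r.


8773 = 19 * 461 + 14
Check: 8759 + 14 = 8773

q = 461, r = 14


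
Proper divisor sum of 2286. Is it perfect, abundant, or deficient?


Proper divisors: 1, 2, 3, 6, 9, 18, 127, 254, 381, 762, 1143
Sum = 1 + 2 + 3 + 6 + 9 + 18 + 127 + 254 + 381 + 762 + 1143 = 2706
2706 > 2286 → abundant

s(2286) = 2706 (abundant)


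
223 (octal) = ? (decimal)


223 (base 8) = 147 (decimal)
147 (decimal) = 147 (base 10)


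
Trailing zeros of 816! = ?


floor(816/5) = 163
floor(816/25) = 32
floor(816/125) = 6
floor(816/625) = 1
Total = 202

202 trailing zeros


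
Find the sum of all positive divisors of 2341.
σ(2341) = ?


Divisors of 2341: 1, 2341
Sum = 1 + 2341 = 2342

σ(2341) = 2342


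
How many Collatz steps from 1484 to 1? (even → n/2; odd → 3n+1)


1484 → 742 → 371 → 1114 → 557 → 1672 → 836 → 418 → 209 → 628 → 314 → 157 → 472 → 236 → 118 → 59 → 178 → 89 → 268 → 134 → 67 → 202 → 101 → 304 → 152 → 76 → 38 → 19 → 58 → 29 → 88 → 44 → 22 → 11 → 34 → 17 → 52 → 26 → 13 → 40 → 20 → 10 → 5 → 16 → 8 → 4 → 2 → 1
Total steps = 47

47 steps


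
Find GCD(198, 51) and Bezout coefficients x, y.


Tabular extended Euclidean (each row: r = 198*s + 51*t):
r=198, s=1, t=0
r=51, s=0, t=1
q=3: r=45, s=1, t=-3   [198*(1) + 51*(-3) = 45]
q=1: r=6, s=-1, t=4   [198*(-1) + 51*(4) = 6]
q=7: r=3, s=8, t=-31   [198*(8) + 51*(-31) = 3]
q=2: r=0, s=-17, t=66   [198*(-17) + 51*(66) = 0]
GCD = 3; from the row with r=3: x=8, y=-31
Check: 198*(8) + 51*(-31) = 1584 - 1581 = 3

GCD = 3, x = 8, y = -31


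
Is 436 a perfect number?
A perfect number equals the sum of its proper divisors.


Proper divisors of 436: 1, 2, 4, 109, 218
Sum = 1 + 2 + 4 + 109 + 218 = 334

No, 436 is not perfect (334 ≠ 436)


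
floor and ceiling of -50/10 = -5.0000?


-50/10 = -5.0000
floor = -5
ceil = -5

floor = -5, ceil = -5


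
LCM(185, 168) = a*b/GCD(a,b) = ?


GCD(185, 168) = 1
LCM = 185*168/1 = 31080/1 = 31080

LCM = 31080


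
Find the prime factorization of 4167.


4167 / 3 = 1389
1389 / 3 = 463
463 / 463 = 1
4167 = 3^2 × 463


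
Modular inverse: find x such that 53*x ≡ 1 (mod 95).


Use the extended Euclidean algorithm on (95, 53); each row r = 95*s + 53*t:
r=95, s=1, t=0
r=53, s=0, t=1
q=1: r=42, s=1, t=-1   [95*(1) + 53*(-1) = 42]
q=1: r=11, s=-1, t=2   [95*(-1) + 53*(2) = 11]
q=3: r=9, s=4, t=-7   [95*(4) + 53*(-7) = 9]
q=1: r=2, s=-5, t=9   [95*(-5) + 53*(9) = 2]
q=4: r=1, s=24, t=-43   [95*(24) + 53*(-43) = 1]
q=2: r=0, s=-53, t=95   [95*(-53) + 53*(95) = 0]
GCD = 1 with t = -43, so 53*(-43) ≡ 1 (mod 95)
Inverse = -43 mod 95 = 52
Check: 53 * 52 = 2756 ≡ 1 (mod 95)

53^(-1) ≡ 52 (mod 95)


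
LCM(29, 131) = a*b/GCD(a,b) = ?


GCD(29, 131) = 1
LCM = 29*131/1 = 3799/1 = 3799

LCM = 3799


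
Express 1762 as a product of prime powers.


1762 / 2 = 881
881 / 881 = 1
1762 = 2 × 881


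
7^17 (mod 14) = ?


7^1 mod 14 = 7
7^2 mod 14 = 7
7^3 mod 14 = 7
7^4 mod 14 = 7
7^5 mod 14 = 7
7^6 mod 14 = 7
7^7 mod 14 = 7
7^8 mod 14 = 7
7^9 mod 14 = 7
7^10 mod 14 = 7
7^11 mod 14 = 7
7^12 mod 14 = 7
7^13 mod 14 = 7
7^14 mod 14 = 7
7^15 mod 14 = 7
7^16 mod 14 = 7
7^17 mod 14 = 7


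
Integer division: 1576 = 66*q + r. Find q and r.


1576 = 66 * 23 + 58
Check: 1518 + 58 = 1576

q = 23, r = 58


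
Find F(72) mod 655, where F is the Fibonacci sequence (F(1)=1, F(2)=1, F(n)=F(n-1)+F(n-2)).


F(k) mod 655 for k=1..72:
1, 1, 2, 3, 5, 8, 13, 21, 34, 55, 89, 144, 233, 377, 610, 332, 287, 619, 251, 215, 466, 26, 492, 518, 355, 218, 573, 136, 54, 190, 244, 434, 23, 457, 480, 282, 107, 389, 496, 230, 71, 301, 372, 18, 390, 408, 143, 551, 39, 590, 629, 564, 538, 447, 330, 122, 452, 574, 371, 290, 6, 296, 302, 598, 245, 188, 433, 621, 399, 365, 109, 474
F(72) mod 655 = 474


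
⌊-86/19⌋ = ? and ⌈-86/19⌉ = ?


-86/19 = -4.5263
floor = -5
ceil = -4

floor = -5, ceil = -4


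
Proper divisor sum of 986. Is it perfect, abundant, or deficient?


Proper divisors: 1, 2, 17, 29, 34, 58, 493
Sum = 1 + 2 + 17 + 29 + 34 + 58 + 493 = 634
634 < 986 → deficient

s(986) = 634 (deficient)


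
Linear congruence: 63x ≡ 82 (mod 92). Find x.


GCD(63, 92) = 1, unique solution
a^(-1) mod 92 = 19
x = 19 * 82 mod 92 = 86

x ≡ 86 (mod 92)


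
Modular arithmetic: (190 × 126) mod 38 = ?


190 × 126 = 23940
23940 mod 38 = 0


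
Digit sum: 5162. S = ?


5 + 1 + 6 + 2 = 14


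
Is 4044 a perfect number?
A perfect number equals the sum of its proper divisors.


Proper divisors of 4044: 1, 2, 3, 4, 6, 12, 337, 674, 1011, 1348, 2022
Sum = 1 + 2 + 3 + 4 + 6 + 12 + 337 + 674 + 1011 + 1348 + 2022 = 5420

No, 4044 is not perfect (5420 ≠ 4044)


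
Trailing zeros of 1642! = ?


floor(1642/5) = 328
floor(1642/25) = 65
floor(1642/125) = 13
floor(1642/625) = 2
Total = 408

408 trailing zeros


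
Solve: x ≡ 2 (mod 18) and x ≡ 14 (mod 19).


M = 18*19 = 342
M1 = M/18 = 19, M2 = M/19 = 18
M1^(-1) mod 18 = 1, M2^(-1) mod 19 = 18
x = 2*19*1 + 14*18*18 = 4574
4574 mod 342 = 128
Check: 128 mod 18 = 2 ✓, 128 mod 19 = 14 ✓

x ≡ 128 (mod 342)


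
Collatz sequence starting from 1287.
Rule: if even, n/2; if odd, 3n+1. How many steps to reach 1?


1287 → 3862 → 1931 → 5794 → 2897 → 8692 → 4346 → 2173 → 6520 → 3260 → 1630 → 815 → 2446 → 1223 → 3670 → 1835 → 5506 → 2753 → 8260 → 4130 → 2065 → 6196 → 3098 → 1549 → 4648 → 2324 → 1162 → 581 → 1744 → 872 → 436 → 218 → 109 → 328 → 164 → 82 → 41 → 124 → 62 → 31 → 94 → 47 → 142 → 71 → 214 → 107 → 322 → 161 → 484 → 242 → 121 → 364 → 182 → 91 → 274 → 137 → 412 → 206 → 103 → 310 → 155 → 466 → 233 → 700 → 350 → 175 → 526 → 263 → 790 → 395 → 1186 → 593 → 1780 → 890 → 445 → 1336 → 668 → 334 → 167 → 502 → 251 → 754 → 377 → 1132 → 566 → 283 → 850 → 425 → 1276 → 638 → 319 → 958 → 479 → 1438 → 719 → 2158 → 1079 → 3238 → 1619 → 4858 → 2429 → 7288 → 3644 → 1822 → 911 → 2734 → 1367 → 4102 → 2051 → 6154 → 3077 → 9232 → 4616 → 2308 → 1154 → 577 → 1732 → 866 → 433 → 1300 → 650 → 325 → 976 → 488 → 244 → 122 → 61 → 184 → 92 → 46 → 23 → 70 → 35 → 106 → 53 → 160 → 80 → 40 → 20 → 10 → 5 → 16 → 8 → 4 → 2 → 1
Total steps = 145

145 steps


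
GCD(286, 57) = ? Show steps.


286 = 5 * 57 + 1
57 = 57 * 1 + 0
GCD = 1


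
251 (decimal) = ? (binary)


251 (base 10) = 251 (decimal)
251 (decimal) = 11111011 (base 2)


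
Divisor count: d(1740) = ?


1740 = 2^2 × 3^1 × 5^1 × 29^1
d(1740) = (2+1) × (1+1) × (1+1) × (1+1) = 24

24 divisors


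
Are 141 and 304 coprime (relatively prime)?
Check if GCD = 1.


Euclidean algorithm:
304 = 2 * 141 + 22
141 = 6 * 22 + 9
22 = 2 * 9 + 4
9 = 2 * 4 + 1
4 = 4 * 1 + 0
GCD(141, 304) = 1

Yes, coprime (GCD = 1)


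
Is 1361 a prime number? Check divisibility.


Check divisors up to sqrt(1361) = 36.8917
No divisors found.
1361 is prime.

Yes, 1361 is prime


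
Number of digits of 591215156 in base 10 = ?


591215156 has 9 digits in base 10
floor(log10(591215156)) + 1 = floor(8.7717) + 1 = 9

9 digits (base 10)


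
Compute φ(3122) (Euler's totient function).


3122 = 2 × 7 × 223
Prime factors: 2, 7, 223
φ(3122) = 3122 × (1-1/2) × (1-1/7) × (1-1/223)
= 3122 × 1/2 × 6/7 × 222/223 = 1332

φ(3122) = 1332


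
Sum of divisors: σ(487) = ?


Divisors of 487: 1, 487
Sum = 1 + 487 = 488

σ(487) = 488


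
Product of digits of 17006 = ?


1 × 7 × 0 × 0 × 6 = 0


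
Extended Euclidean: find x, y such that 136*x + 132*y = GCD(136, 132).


Tabular extended Euclidean (each row: r = 136*s + 132*t):
r=136, s=1, t=0
r=132, s=0, t=1
q=1: r=4, s=1, t=-1   [136*(1) + 132*(-1) = 4]
q=33: r=0, s=-33, t=34   [136*(-33) + 132*(34) = 0]
GCD = 4; from the row with r=4: x=1, y=-1
Check: 136*(1) + 132*(-1) = 136 - 132 = 4

GCD = 4, x = 1, y = -1


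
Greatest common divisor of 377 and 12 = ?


377 = 31 * 12 + 5
12 = 2 * 5 + 2
5 = 2 * 2 + 1
2 = 2 * 1 + 0
GCD = 1


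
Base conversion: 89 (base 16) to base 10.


89 (base 16) = 137 (decimal)
137 (decimal) = 137 (base 10)


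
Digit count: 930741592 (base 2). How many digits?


930741592 in base 2 = 110111011110011111110101011000
Number of digits = 30

30 digits (base 2)


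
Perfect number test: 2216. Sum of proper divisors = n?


Proper divisors of 2216: 1, 2, 4, 8, 277, 554, 1108
Sum = 1 + 2 + 4 + 8 + 277 + 554 + 1108 = 1954

No, 2216 is not perfect (1954 ≠ 2216)


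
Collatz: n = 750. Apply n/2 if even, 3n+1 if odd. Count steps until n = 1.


750 → 375 → 1126 → 563 → 1690 → 845 → 2536 → 1268 → 634 → 317 → 952 → 476 → 238 → 119 → 358 → 179 → 538 → 269 → 808 → 404 → 202 → 101 → 304 → 152 → 76 → 38 → 19 → 58 → 29 → 88 → 44 → 22 → 11 → 34 → 17 → 52 → 26 → 13 → 40 → 20 → 10 → 5 → 16 → 8 → 4 → 2 → 1
Total steps = 46

46 steps


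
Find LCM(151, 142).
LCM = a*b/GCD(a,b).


GCD(151, 142) = 1
LCM = 151*142/1 = 21442/1 = 21442

LCM = 21442


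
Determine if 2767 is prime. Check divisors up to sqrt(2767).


Check divisors up to sqrt(2767) = 52.6023
No divisors found.
2767 is prime.

Yes, 2767 is prime


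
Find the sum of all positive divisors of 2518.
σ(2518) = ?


Divisors of 2518: 1, 2, 1259, 2518
Sum = 1 + 2 + 1259 + 2518 = 3780

σ(2518) = 3780


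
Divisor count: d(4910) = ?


4910 = 2^1 × 5^1 × 491^1
d(4910) = (1+1) × (1+1) × (1+1) = 8

8 divisors


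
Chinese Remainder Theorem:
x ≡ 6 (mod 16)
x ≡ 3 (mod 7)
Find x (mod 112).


M = 16*7 = 112
M1 = M/16 = 7, M2 = M/7 = 16
M1^(-1) mod 16 = 7, M2^(-1) mod 7 = 4
x = 6*7*7 + 3*16*4 = 486
486 mod 112 = 38
Check: 38 mod 16 = 6 ✓, 38 mod 7 = 3 ✓

x ≡ 38 (mod 112)


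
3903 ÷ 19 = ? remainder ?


3903 = 19 * 205 + 8
Check: 3895 + 8 = 3903

q = 205, r = 8


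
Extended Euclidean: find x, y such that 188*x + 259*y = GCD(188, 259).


Tabular extended Euclidean (each row: r = 188*s + 259*t):
r=188, s=1, t=0
r=259, s=0, t=1
q=0: r=188, s=1, t=0   [188*(1) + 259*(0) = 188]
q=1: r=71, s=-1, t=1   [188*(-1) + 259*(1) = 71]
q=2: r=46, s=3, t=-2   [188*(3) + 259*(-2) = 46]
q=1: r=25, s=-4, t=3   [188*(-4) + 259*(3) = 25]
q=1: r=21, s=7, t=-5   [188*(7) + 259*(-5) = 21]
q=1: r=4, s=-11, t=8   [188*(-11) + 259*(8) = 4]
q=5: r=1, s=62, t=-45   [188*(62) + 259*(-45) = 1]
q=4: r=0, s=-259, t=188   [188*(-259) + 259*(188) = 0]
GCD = 1; from the row with r=1: x=62, y=-45
Check: 188*(62) + 259*(-45) = 11656 - 11655 = 1

GCD = 1, x = 62, y = -45


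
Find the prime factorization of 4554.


4554 / 2 = 2277
2277 / 3 = 759
759 / 3 = 253
253 / 11 = 23
23 / 23 = 1
4554 = 2 × 3^2 × 11 × 23


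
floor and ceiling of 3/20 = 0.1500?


3/20 = 0.1500
floor = 0
ceil = 1

floor = 0, ceil = 1


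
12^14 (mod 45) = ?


12^1 mod 45 = 12
12^2 mod 45 = 9
12^3 mod 45 = 18
12^4 mod 45 = 36
12^5 mod 45 = 27
12^6 mod 45 = 9
12^7 mod 45 = 18
12^8 mod 45 = 36
12^9 mod 45 = 27
12^10 mod 45 = 9
12^11 mod 45 = 18
12^12 mod 45 = 36
12^13 mod 45 = 27
12^14 mod 45 = 9


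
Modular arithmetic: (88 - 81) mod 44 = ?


88 - 81 = 7
7 mod 44 = 7


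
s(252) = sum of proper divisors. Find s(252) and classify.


Proper divisors: 1, 2, 3, 4, 6, 7, 9, 12, 14, 18, 21, 28, 36, 42, 63, 84, 126
Sum = 1 + 2 + 3 + 4 + 6 + 7 + 9 + 12 + 14 + 18 + 21 + 28 + 36 + 42 + 63 + 84 + 126 = 476
476 > 252 → abundant

s(252) = 476 (abundant)


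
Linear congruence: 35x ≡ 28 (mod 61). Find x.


GCD(35, 61) = 1, unique solution
a^(-1) mod 61 = 7
x = 7 * 28 mod 61 = 13

x ≡ 13 (mod 61)


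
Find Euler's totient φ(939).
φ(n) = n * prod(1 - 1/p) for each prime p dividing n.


939 = 3 × 313
Prime factors: 3, 313
φ(939) = 939 × (1-1/3) × (1-1/313)
= 939 × 2/3 × 312/313 = 624

φ(939) = 624


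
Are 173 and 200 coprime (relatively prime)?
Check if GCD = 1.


Euclidean algorithm:
200 = 1 * 173 + 27
173 = 6 * 27 + 11
27 = 2 * 11 + 5
11 = 2 * 5 + 1
5 = 5 * 1 + 0
GCD(173, 200) = 1

Yes, coprime (GCD = 1)


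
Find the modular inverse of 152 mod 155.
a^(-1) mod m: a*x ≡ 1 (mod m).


Use the extended Euclidean algorithm on (155, 152); each row r = 155*s + 152*t:
r=155, s=1, t=0
r=152, s=0, t=1
q=1: r=3, s=1, t=-1   [155*(1) + 152*(-1) = 3]
q=50: r=2, s=-50, t=51   [155*(-50) + 152*(51) = 2]
q=1: r=1, s=51, t=-52   [155*(51) + 152*(-52) = 1]
q=2: r=0, s=-152, t=155   [155*(-152) + 152*(155) = 0]
GCD = 1 with t = -52, so 152*(-52) ≡ 1 (mod 155)
Inverse = -52 mod 155 = 103
Check: 152 * 103 = 15656 ≡ 1 (mod 155)

152^(-1) ≡ 103 (mod 155)


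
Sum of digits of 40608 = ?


4 + 0 + 6 + 0 + 8 = 18


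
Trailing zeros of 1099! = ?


floor(1099/5) = 219
floor(1099/25) = 43
floor(1099/125) = 8
floor(1099/625) = 1
Total = 271

271 trailing zeros


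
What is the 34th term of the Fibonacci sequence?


Sequence: 1, 1, 2, 3, 5, 8, 13, 21, 34, 55, 89, 144, 233, 377, 610, 987, 1597, 2584, 4181, 6765, 10946, 17711, 28657, 46368, 75025, 121393, 196418, 317811, 514229, 832040, 1346269, 2178309, 3524578, 5702887
F(34) = 5702887


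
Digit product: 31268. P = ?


3 × 1 × 2 × 6 × 8 = 288


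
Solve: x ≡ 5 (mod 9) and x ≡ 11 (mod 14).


M = 9*14 = 126
M1 = M/9 = 14, M2 = M/14 = 9
M1^(-1) mod 9 = 2, M2^(-1) mod 14 = 11
x = 5*14*2 + 11*9*11 = 1229
1229 mod 126 = 95
Check: 95 mod 9 = 5 ✓, 95 mod 14 = 11 ✓

x ≡ 95 (mod 126)


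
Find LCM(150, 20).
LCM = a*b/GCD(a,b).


GCD(150, 20) = 10
LCM = 150*20/10 = 3000/10 = 300

LCM = 300


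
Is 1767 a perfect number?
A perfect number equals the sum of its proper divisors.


Proper divisors of 1767: 1, 3, 19, 31, 57, 93, 589
Sum = 1 + 3 + 19 + 31 + 57 + 93 + 589 = 793

No, 1767 is not perfect (793 ≠ 1767)


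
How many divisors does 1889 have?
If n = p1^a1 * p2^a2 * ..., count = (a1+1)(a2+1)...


1889 = 1889^1
d(1889) = (1+1) = 2

2 divisors


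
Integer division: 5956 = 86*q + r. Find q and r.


5956 = 86 * 69 + 22
Check: 5934 + 22 = 5956

q = 69, r = 22


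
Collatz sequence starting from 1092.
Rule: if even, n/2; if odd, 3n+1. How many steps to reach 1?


1092 → 546 → 273 → 820 → 410 → 205 → 616 → 308 → 154 → 77 → 232 → 116 → 58 → 29 → 88 → 44 → 22 → 11 → 34 → 17 → 52 → 26 → 13 → 40 → 20 → 10 → 5 → 16 → 8 → 4 → 2 → 1
Total steps = 31

31 steps


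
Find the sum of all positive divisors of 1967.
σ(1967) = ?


Divisors of 1967: 1, 7, 281, 1967
Sum = 1 + 7 + 281 + 1967 = 2256

σ(1967) = 2256


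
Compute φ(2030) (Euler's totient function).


2030 = 2 × 5 × 7 × 29
Prime factors: 2, 5, 7, 29
φ(2030) = 2030 × (1-1/2) × (1-1/5) × (1-1/7) × (1-1/29)
= 2030 × 1/2 × 4/5 × 6/7 × 28/29 = 672

φ(2030) = 672


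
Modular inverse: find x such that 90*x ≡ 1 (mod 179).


Use the extended Euclidean algorithm on (179, 90); each row r = 179*s + 90*t:
r=179, s=1, t=0
r=90, s=0, t=1
q=1: r=89, s=1, t=-1   [179*(1) + 90*(-1) = 89]
q=1: r=1, s=-1, t=2   [179*(-1) + 90*(2) = 1]
q=89: r=0, s=90, t=-179   [179*(90) + 90*(-179) = 0]
GCD = 1 with t = 2, so 90*(2) ≡ 1 (mod 179)
Inverse = 2 mod 179 = 2
Check: 90 * 2 = 180 ≡ 1 (mod 179)

90^(-1) ≡ 2 (mod 179)


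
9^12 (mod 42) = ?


9^1 mod 42 = 9
9^2 mod 42 = 39
9^3 mod 42 = 15
9^4 mod 42 = 9
9^5 mod 42 = 39
9^6 mod 42 = 15
9^7 mod 42 = 9
9^8 mod 42 = 39
9^9 mod 42 = 15
9^10 mod 42 = 9
9^11 mod 42 = 39
9^12 mod 42 = 15


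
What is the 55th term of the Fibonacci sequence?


Sequence: 1, 1, 2, 3, 5, 8, 13, 21, 34, 55, 89, 144, 233, 377, 610, 987, 1597, 2584, 4181, 6765, 10946, 17711, 28657, 46368, 75025, 121393, 196418, 317811, 514229, 832040, 1346269, 2178309, 3524578, 5702887, 9227465, 14930352, 24157817, 39088169, 63245986, 102334155, 165580141, 267914296, 433494437, 701408733, 1134903170, 1836311903, 2971215073, 4807526976, 7778742049, 12586269025, 20365011074, 32951280099, 53316291173, 86267571272, 139583862445
F(55) = 139583862445


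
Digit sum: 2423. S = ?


2 + 4 + 2 + 3 = 11


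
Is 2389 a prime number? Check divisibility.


Check divisors up to sqrt(2389) = 48.8774
No divisors found.
2389 is prime.

Yes, 2389 is prime


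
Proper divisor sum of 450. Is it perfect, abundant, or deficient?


Proper divisors: 1, 2, 3, 5, 6, 9, 10, 15, 18, 25, 30, 45, 50, 75, 90, 150, 225
Sum = 1 + 2 + 3 + 5 + 6 + 9 + 10 + 15 + 18 + 25 + 30 + 45 + 50 + 75 + 90 + 150 + 225 = 759
759 > 450 → abundant

s(450) = 759 (abundant)


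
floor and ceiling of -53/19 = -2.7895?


-53/19 = -2.7895
floor = -3
ceil = -2

floor = -3, ceil = -2


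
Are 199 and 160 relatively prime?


Euclidean algorithm:
199 = 1 * 160 + 39
160 = 4 * 39 + 4
39 = 9 * 4 + 3
4 = 1 * 3 + 1
3 = 3 * 1 + 0
GCD(199, 160) = 1

Yes, coprime (GCD = 1)


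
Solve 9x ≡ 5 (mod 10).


GCD(9, 10) = 1, unique solution
a^(-1) mod 10 = 9
x = 9 * 5 mod 10 = 5

x ≡ 5 (mod 10)


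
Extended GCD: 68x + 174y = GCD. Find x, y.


Tabular extended Euclidean (each row: r = 68*s + 174*t):
r=68, s=1, t=0
r=174, s=0, t=1
q=0: r=68, s=1, t=0   [68*(1) + 174*(0) = 68]
q=2: r=38, s=-2, t=1   [68*(-2) + 174*(1) = 38]
q=1: r=30, s=3, t=-1   [68*(3) + 174*(-1) = 30]
q=1: r=8, s=-5, t=2   [68*(-5) + 174*(2) = 8]
q=3: r=6, s=18, t=-7   [68*(18) + 174*(-7) = 6]
q=1: r=2, s=-23, t=9   [68*(-23) + 174*(9) = 2]
q=3: r=0, s=87, t=-34   [68*(87) + 174*(-34) = 0]
GCD = 2; from the row with r=2: x=-23, y=9
Check: 68*(-23) + 174*(9) = -1564 + 1566 = 2

GCD = 2, x = -23, y = 9


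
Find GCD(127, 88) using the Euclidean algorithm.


127 = 1 * 88 + 39
88 = 2 * 39 + 10
39 = 3 * 10 + 9
10 = 1 * 9 + 1
9 = 9 * 1 + 0
GCD = 1


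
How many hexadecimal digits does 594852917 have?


594852917 in base 16 = 2374BC35
Number of digits = 8

8 digits (base 16)


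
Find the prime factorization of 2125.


2125 / 5 = 425
425 / 5 = 85
85 / 5 = 17
17 / 17 = 1
2125 = 5^3 × 17


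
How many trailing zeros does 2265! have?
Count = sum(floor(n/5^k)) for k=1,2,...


floor(2265/5) = 453
floor(2265/25) = 90
floor(2265/125) = 18
floor(2265/625) = 3
Total = 564

564 trailing zeros


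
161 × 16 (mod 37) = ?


161 × 16 = 2576
2576 mod 37 = 23


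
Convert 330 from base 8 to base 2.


330 (base 8) = 216 (decimal)
216 (decimal) = 11011000 (base 2)


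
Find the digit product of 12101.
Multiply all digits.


1 × 2 × 1 × 0 × 1 = 0


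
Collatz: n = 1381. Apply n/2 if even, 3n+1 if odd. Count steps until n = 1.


1381 → 4144 → 2072 → 1036 → 518 → 259 → 778 → 389 → 1168 → 584 → 292 → 146 → 73 → 220 → 110 → 55 → 166 → 83 → 250 → 125 → 376 → 188 → 94 → 47 → 142 → 71 → 214 → 107 → 322 → 161 → 484 → 242 → 121 → 364 → 182 → 91 → 274 → 137 → 412 → 206 → 103 → 310 → 155 → 466 → 233 → 700 → 350 → 175 → 526 → 263 → 790 → 395 → 1186 → 593 → 1780 → 890 → 445 → 1336 → 668 → 334 → 167 → 502 → 251 → 754 → 377 → 1132 → 566 → 283 → 850 → 425 → 1276 → 638 → 319 → 958 → 479 → 1438 → 719 → 2158 → 1079 → 3238 → 1619 → 4858 → 2429 → 7288 → 3644 → 1822 → 911 → 2734 → 1367 → 4102 → 2051 → 6154 → 3077 → 9232 → 4616 → 2308 → 1154 → 577 → 1732 → 866 → 433 → 1300 → 650 → 325 → 976 → 488 → 244 → 122 → 61 → 184 → 92 → 46 → 23 → 70 → 35 → 106 → 53 → 160 → 80 → 40 → 20 → 10 → 5 → 16 → 8 → 4 → 2 → 1
Total steps = 127

127 steps


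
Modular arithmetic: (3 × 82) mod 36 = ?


3 × 82 = 246
246 mod 36 = 30


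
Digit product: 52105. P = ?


5 × 2 × 1 × 0 × 5 = 0


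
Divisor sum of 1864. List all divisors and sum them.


Divisors of 1864: 1, 2, 4, 8, 233, 466, 932, 1864
Sum = 1 + 2 + 4 + 8 + 233 + 466 + 932 + 1864 = 3510

σ(1864) = 3510


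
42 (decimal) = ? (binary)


42 (base 10) = 42 (decimal)
42 (decimal) = 101010 (base 2)


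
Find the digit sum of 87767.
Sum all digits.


8 + 7 + 7 + 6 + 7 = 35


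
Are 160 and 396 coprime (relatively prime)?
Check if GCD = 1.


Euclidean algorithm:
396 = 2 * 160 + 76
160 = 2 * 76 + 8
76 = 9 * 8 + 4
8 = 2 * 4 + 0
GCD(160, 396) = 4

No, not coprime (GCD = 4)


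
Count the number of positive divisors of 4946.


4946 = 2^1 × 2473^1
d(4946) = (1+1) × (1+1) = 4

4 divisors


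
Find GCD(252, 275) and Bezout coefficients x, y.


Tabular extended Euclidean (each row: r = 252*s + 275*t):
r=252, s=1, t=0
r=275, s=0, t=1
q=0: r=252, s=1, t=0   [252*(1) + 275*(0) = 252]
q=1: r=23, s=-1, t=1   [252*(-1) + 275*(1) = 23]
q=10: r=22, s=11, t=-10   [252*(11) + 275*(-10) = 22]
q=1: r=1, s=-12, t=11   [252*(-12) + 275*(11) = 1]
q=22: r=0, s=275, t=-252   [252*(275) + 275*(-252) = 0]
GCD = 1; from the row with r=1: x=-12, y=11
Check: 252*(-12) + 275*(11) = -3024 + 3025 = 1

GCD = 1, x = -12, y = 11


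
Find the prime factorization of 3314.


3314 / 2 = 1657
1657 / 1657 = 1
3314 = 2 × 1657


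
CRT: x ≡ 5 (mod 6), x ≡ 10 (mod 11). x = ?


M = 6*11 = 66
M1 = M/6 = 11, M2 = M/11 = 6
M1^(-1) mod 6 = 5, M2^(-1) mod 11 = 2
x = 5*11*5 + 10*6*2 = 395
395 mod 66 = 65
Check: 65 mod 6 = 5 ✓, 65 mod 11 = 10 ✓

x ≡ 65 (mod 66)


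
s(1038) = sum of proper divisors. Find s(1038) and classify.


Proper divisors: 1, 2, 3, 6, 173, 346, 519
Sum = 1 + 2 + 3 + 6 + 173 + 346 + 519 = 1050
1050 > 1038 → abundant

s(1038) = 1050 (abundant)


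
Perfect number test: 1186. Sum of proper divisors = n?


Proper divisors of 1186: 1, 2, 593
Sum = 1 + 2 + 593 = 596

No, 1186 is not perfect (596 ≠ 1186)


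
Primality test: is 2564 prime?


2564 / 2 = 1282 (exact division)
2564 is NOT prime.

No, 2564 is not prime


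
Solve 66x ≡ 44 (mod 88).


GCD(66, 88) = 22 divides 44
Divide: 3x ≡ 2 (mod 4)
x ≡ 2 (mod 4)


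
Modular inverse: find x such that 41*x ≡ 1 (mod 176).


Use the extended Euclidean algorithm on (176, 41); each row r = 176*s + 41*t:
r=176, s=1, t=0
r=41, s=0, t=1
q=4: r=12, s=1, t=-4   [176*(1) + 41*(-4) = 12]
q=3: r=5, s=-3, t=13   [176*(-3) + 41*(13) = 5]
q=2: r=2, s=7, t=-30   [176*(7) + 41*(-30) = 2]
q=2: r=1, s=-17, t=73   [176*(-17) + 41*(73) = 1]
q=2: r=0, s=41, t=-176   [176*(41) + 41*(-176) = 0]
GCD = 1 with t = 73, so 41*(73) ≡ 1 (mod 176)
Inverse = 73 mod 176 = 73
Check: 41 * 73 = 2993 ≡ 1 (mod 176)

41^(-1) ≡ 73 (mod 176)


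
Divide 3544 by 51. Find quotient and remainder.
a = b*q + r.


3544 = 51 * 69 + 25
Check: 3519 + 25 = 3544

q = 69, r = 25


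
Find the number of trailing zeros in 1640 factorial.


floor(1640/5) = 328
floor(1640/25) = 65
floor(1640/125) = 13
floor(1640/625) = 2
Total = 408

408 trailing zeros


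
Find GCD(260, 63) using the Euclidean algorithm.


260 = 4 * 63 + 8
63 = 7 * 8 + 7
8 = 1 * 7 + 1
7 = 7 * 1 + 0
GCD = 1


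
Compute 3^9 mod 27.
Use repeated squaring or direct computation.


3^1 mod 27 = 3
3^2 mod 27 = 9
3^3 mod 27 = 0
3^4 mod 27 = 0
3^5 mod 27 = 0
3^6 mod 27 = 0
3^7 mod 27 = 0
3^8 mod 27 = 0
3^9 mod 27 = 0


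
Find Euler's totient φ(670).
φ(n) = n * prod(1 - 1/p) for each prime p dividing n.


670 = 2 × 5 × 67
Prime factors: 2, 5, 67
φ(670) = 670 × (1-1/2) × (1-1/5) × (1-1/67)
= 670 × 1/2 × 4/5 × 66/67 = 264

φ(670) = 264


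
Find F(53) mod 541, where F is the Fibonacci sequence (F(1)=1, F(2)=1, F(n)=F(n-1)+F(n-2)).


F(k) mod 541 for k=1..53:
1, 1, 2, 3, 5, 8, 13, 21, 34, 55, 89, 144, 233, 377, 69, 446, 515, 420, 394, 273, 126, 399, 525, 383, 367, 209, 35, 244, 279, 523, 261, 243, 504, 206, 169, 375, 3, 378, 381, 218, 58, 276, 334, 69, 403, 472, 334, 265, 58, 323, 381, 163, 3
F(53) mod 541 = 3


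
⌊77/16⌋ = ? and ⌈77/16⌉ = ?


77/16 = 4.8125
floor = 4
ceil = 5

floor = 4, ceil = 5


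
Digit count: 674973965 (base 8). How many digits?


674973965 in base 8 = 5016644415
Number of digits = 10

10 digits (base 8)


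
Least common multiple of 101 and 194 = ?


GCD(101, 194) = 1
LCM = 101*194/1 = 19594/1 = 19594

LCM = 19594


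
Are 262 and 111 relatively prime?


Euclidean algorithm:
262 = 2 * 111 + 40
111 = 2 * 40 + 31
40 = 1 * 31 + 9
31 = 3 * 9 + 4
9 = 2 * 4 + 1
4 = 4 * 1 + 0
GCD(262, 111) = 1

Yes, coprime (GCD = 1)


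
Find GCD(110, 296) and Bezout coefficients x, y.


Tabular extended Euclidean (each row: r = 110*s + 296*t):
r=110, s=1, t=0
r=296, s=0, t=1
q=0: r=110, s=1, t=0   [110*(1) + 296*(0) = 110]
q=2: r=76, s=-2, t=1   [110*(-2) + 296*(1) = 76]
q=1: r=34, s=3, t=-1   [110*(3) + 296*(-1) = 34]
q=2: r=8, s=-8, t=3   [110*(-8) + 296*(3) = 8]
q=4: r=2, s=35, t=-13   [110*(35) + 296*(-13) = 2]
q=4: r=0, s=-148, t=55   [110*(-148) + 296*(55) = 0]
GCD = 2; from the row with r=2: x=35, y=-13
Check: 110*(35) + 296*(-13) = 3850 - 3848 = 2

GCD = 2, x = 35, y = -13


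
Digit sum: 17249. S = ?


1 + 7 + 2 + 4 + 9 = 23


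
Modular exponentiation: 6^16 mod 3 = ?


6^1 mod 3 = 0
6^2 mod 3 = 0
6^3 mod 3 = 0
6^4 mod 3 = 0
6^5 mod 3 = 0
6^6 mod 3 = 0
6^7 mod 3 = 0
6^8 mod 3 = 0
6^9 mod 3 = 0
6^10 mod 3 = 0
6^11 mod 3 = 0
6^12 mod 3 = 0
6^13 mod 3 = 0
6^14 mod 3 = 0
6^15 mod 3 = 0
6^16 mod 3 = 0


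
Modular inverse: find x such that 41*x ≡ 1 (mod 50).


Use the extended Euclidean algorithm on (50, 41); each row r = 50*s + 41*t:
r=50, s=1, t=0
r=41, s=0, t=1
q=1: r=9, s=1, t=-1   [50*(1) + 41*(-1) = 9]
q=4: r=5, s=-4, t=5   [50*(-4) + 41*(5) = 5]
q=1: r=4, s=5, t=-6   [50*(5) + 41*(-6) = 4]
q=1: r=1, s=-9, t=11   [50*(-9) + 41*(11) = 1]
q=4: r=0, s=41, t=-50   [50*(41) + 41*(-50) = 0]
GCD = 1 with t = 11, so 41*(11) ≡ 1 (mod 50)
Inverse = 11 mod 50 = 11
Check: 41 * 11 = 451 ≡ 1 (mod 50)

41^(-1) ≡ 11 (mod 50)


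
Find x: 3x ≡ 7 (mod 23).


GCD(3, 23) = 1, unique solution
a^(-1) mod 23 = 8
x = 8 * 7 mod 23 = 10

x ≡ 10 (mod 23)


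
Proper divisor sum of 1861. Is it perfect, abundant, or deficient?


Proper divisors: 1
Sum = 1 = 1
1 < 1861 → deficient

s(1861) = 1 (deficient)


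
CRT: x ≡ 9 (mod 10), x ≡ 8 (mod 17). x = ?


M = 10*17 = 170
M1 = M/10 = 17, M2 = M/17 = 10
M1^(-1) mod 10 = 3, M2^(-1) mod 17 = 12
x = 9*17*3 + 8*10*12 = 1419
1419 mod 170 = 59
Check: 59 mod 10 = 9 ✓, 59 mod 17 = 8 ✓

x ≡ 59 (mod 170)
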